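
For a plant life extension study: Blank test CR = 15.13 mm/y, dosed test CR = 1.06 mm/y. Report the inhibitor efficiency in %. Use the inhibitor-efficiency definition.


Apply the inhibitor-efficiency definition: IE = (CR_blank − CR_inh)/CR_blank × 100
IE = (15.13 − 1.06) / 15.13 × 100
IE = 14.07 / 15.13 × 100 = 93.0 %

93.0 %


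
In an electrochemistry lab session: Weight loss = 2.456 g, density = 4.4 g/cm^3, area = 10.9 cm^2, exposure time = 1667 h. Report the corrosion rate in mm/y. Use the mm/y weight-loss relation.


Apply the mm/y weight-loss relation: CR = 87600 * W / (D * A * T)
Numerator: 87600 * 2.456 = 215145.6
Denominator: 4.4 * 10.9 * 1667 = 79949.32
CR = 215145.6 / 79949.32 = 2.691025 mm/y

2.691025 mm/y


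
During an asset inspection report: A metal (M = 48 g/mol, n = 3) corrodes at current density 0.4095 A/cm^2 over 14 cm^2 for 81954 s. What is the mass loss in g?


Apply Faraday's law: m = i*A*t*M / (n*F)
Total charge passed Q = i*A*t = 0.4095*14*81954 = 469842.282 C
m = Q*M/(n*F) = 469842.282*48/(3*96485) = 77.913 g

77.913 g


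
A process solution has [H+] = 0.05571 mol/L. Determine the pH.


pH = −log10[H+]
pH = −log10(0.05571) = 1.25

1.25


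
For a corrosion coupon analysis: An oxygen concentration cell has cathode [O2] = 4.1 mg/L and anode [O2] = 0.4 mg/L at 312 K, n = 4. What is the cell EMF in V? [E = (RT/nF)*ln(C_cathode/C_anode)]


Apply the Nernst concentration-cell relation: E = (RT/nF)*ln(C_cathode/C_anode)
RT/nF = 8.314*312/(4*96485) = 0.00672117 V
ln(4.1/0.4) = 2.32728
E = 0.00672117 * 2.32728 = 0.01564 V

0.01564 V


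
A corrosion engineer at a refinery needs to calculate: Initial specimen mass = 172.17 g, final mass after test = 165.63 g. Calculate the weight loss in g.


Weight loss = initial − final
WL = 172.17 − 165.63 = 6.54 g

6.54 g


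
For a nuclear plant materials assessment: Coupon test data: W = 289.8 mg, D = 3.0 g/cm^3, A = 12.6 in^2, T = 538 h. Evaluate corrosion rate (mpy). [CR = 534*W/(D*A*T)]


Apply the mpy weight-loss relation: CR = 534 * W / (D * A * T)
Numerator: 534 * 289.8 = 154753.2
Denominator: 3.0 * 12.6 * 538 = 20336.4
CR = 154753.2 / 20336.4 = 7.6097 mpy

7.6097 mpy


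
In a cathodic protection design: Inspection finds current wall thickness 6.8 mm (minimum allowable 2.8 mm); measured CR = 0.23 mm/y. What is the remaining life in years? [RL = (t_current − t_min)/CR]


Apply the remaining-life relation: RL = (t_current − t_min) / CR
RL = (6.8 − 2.8) / 0.23 = 4.0 / 0.23 = 17.4 years

17.4 years


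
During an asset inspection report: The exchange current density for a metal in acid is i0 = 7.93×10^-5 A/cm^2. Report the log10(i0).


i0 = 7.93×10^-5 A/cm^2
log10(i0) = -4.101

-4.101


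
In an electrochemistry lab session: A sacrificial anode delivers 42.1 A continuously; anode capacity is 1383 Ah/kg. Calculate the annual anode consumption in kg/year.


Annual consumption = current * hours per year / capacity
Rate = 42.1 * 8760 / 1383 = 266.7 kg/year

266.7 kg/year


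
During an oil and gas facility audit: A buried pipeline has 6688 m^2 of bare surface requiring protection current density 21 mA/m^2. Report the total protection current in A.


I = area * current density, then convert mA → A (÷1000)
I = 6688 * 21 / 1000 = 140.45 A

140.45 A


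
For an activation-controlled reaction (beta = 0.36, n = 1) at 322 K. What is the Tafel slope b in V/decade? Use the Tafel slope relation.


Apply the Tafel slope relation: b = 2.303*R*T/(beta*n*F)
Numerator: 2.303 * 8.314 * 322 = 6165.38
Denominator: 0.36 * 1 * 96485 = 34734.6
b = 6165.38 / 34734.6 = 0.1775 V/decade

0.1775 V/decade


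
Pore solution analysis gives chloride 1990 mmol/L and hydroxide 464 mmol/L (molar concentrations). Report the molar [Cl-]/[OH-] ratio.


Threshold parameter = [Cl-] / [OH-] (molar basis; both in mmol/L, so units cancel)
Ratio = 1990 / 464 = 4.29

4.29


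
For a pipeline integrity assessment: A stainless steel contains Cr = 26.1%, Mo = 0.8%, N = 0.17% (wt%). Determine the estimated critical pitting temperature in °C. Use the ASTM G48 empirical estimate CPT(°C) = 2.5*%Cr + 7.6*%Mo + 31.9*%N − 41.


Apply the ASTM G48 empirical CPT estimate: CPT(°C) = 2.5*%Cr + 7.6*%Mo + 31.9*%N − 41
2.5*26.1 = 65.25; 7.6*0.8 = 6.08; 31.9*0.17 = 5.423
CPT = 65.25 + 6.08 + 5.423 − 41 = 35.753 °C
Rounded to 0.1 °C: CPT ≈ 35.8 °C

35.8 °C


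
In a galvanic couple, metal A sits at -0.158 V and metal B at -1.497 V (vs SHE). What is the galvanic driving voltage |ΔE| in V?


Driving voltage is the absolute potential difference.
|ΔE| = |-0.158 − (-1.497)| = 1.339 V

1.339 V


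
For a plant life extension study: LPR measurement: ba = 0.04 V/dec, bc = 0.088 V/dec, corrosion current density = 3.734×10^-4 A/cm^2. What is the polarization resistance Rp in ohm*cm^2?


Apply the Stern-Geary equation: Rp = ba*bc / (2.303*icorr*(ba+bc))
ba*bc = 0.04*0.088 = 0.00352
ba+bc = 0.128; 2.303*icorr*(ba+bc) = 2.303*3.734×10^-4*0.128 = 1.1007235×10^-4
Rp = 0.00352 / 1.1007235×10^-4 = 32.0 ohm*cm^2

32.0 ohm*cm^2


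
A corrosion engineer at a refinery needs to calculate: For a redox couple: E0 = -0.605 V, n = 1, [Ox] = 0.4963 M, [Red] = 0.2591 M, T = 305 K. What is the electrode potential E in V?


Apply the Nernst equation: E = E0 + (RT/nF)*ln([Ox]/[Red])
Step 1: RT/nF = 8.314*305/(1*96485) = 0.02628149 V
Step 2: [Ox]/[Red] = 0.4963/0.2591 = 1.915477
Step 3: ln(1.915477) = 0.649967
Step 4: correction = 0.02628149 * 0.649967 = 0.017 V
E = -0.605 + 0.017 = -0.588 V

-0.588 V


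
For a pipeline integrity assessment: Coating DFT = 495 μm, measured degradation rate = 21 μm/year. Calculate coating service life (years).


Service life = thickness / degradation rate
Life = 495 / 21 = 23.6 years

23.6 years


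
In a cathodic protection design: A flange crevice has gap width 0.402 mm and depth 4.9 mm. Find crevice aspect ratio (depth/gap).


Aspect ratio = depth / gap
Ratio = 4.9 / 0.402 = 12.2

12.2


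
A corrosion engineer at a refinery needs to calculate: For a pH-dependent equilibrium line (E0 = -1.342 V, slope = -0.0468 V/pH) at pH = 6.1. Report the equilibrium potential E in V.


Apply the Pourbaix line equation: E = E0 + slope*pH
E = -1.342 + (-0.0468)*6.1 = -1.342 + (-0.28548) = -1.62748 V
Rounded to 3 decimal places: E = -1.627 V

-1.627 V


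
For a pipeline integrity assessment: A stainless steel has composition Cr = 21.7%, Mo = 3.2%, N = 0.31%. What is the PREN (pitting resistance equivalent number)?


Apply the PREN formula: PREN = Cr + 3.3*Mo + 16*N
PREN = 21.7 + 3.3*3.2 + 16*0.31
PREN = 21.7 + 10.56 + 4.96 = 37.22

37.22


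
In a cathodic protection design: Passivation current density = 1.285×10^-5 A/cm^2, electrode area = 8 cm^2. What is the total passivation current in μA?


I = i_pass * A, then convert A → μA (×10^6)
I = 1.285×10^-5 * 8 * 10^6 = 102.8 μA

102.8 μA


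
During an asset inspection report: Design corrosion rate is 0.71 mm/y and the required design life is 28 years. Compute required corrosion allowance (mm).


Corrosion allowance = CR × design life
CA = 0.71 * 28 = 19.88 mm

19.88 mm


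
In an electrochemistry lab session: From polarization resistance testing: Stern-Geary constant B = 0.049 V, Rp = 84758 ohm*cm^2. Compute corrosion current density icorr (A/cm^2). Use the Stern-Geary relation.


Apply the Stern-Geary relation: icorr = B / Rp
icorr = 0.049 / 84758 = 5.781×10^-7 A/cm^2

5.781×10^-7 A/cm^2


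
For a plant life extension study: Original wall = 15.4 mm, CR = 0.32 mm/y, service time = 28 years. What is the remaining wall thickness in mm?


Remaining wall = original − CR × time
t = 15.4 − 0.32*28 = 15.4 − 8.96 = 6.44 mm

6.44 mm


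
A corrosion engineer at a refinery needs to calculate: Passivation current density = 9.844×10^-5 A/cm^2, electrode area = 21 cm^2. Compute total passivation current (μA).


I = i_pass * A, then convert A → μA (×10^6)
I = 9.844×10^-5 * 21 * 10^6 = 2067.24 μA

2067.24 μA


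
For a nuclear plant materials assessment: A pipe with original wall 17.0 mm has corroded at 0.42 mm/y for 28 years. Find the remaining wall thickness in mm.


Remaining wall = original − CR × time
t = 17.0 − 0.42*28 = 17.0 − 11.76 = 5.24 mm

5.24 mm


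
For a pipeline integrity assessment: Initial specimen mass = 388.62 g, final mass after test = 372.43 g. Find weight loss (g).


Weight loss = initial − final
WL = 388.62 − 372.43 = 16.19 g

16.19 g


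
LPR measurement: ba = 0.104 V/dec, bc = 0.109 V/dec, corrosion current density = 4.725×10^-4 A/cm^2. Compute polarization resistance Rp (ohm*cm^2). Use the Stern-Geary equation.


Apply the Stern-Geary equation: Rp = ba*bc / (2.303*icorr*(ba+bc))
ba*bc = 0.104*0.109 = 0.011336
ba+bc = 0.213; 2.303*icorr*(ba+bc) = 2.303*4.725×10^-4*0.213 = 2.3177968×10^-4
Rp = 0.011336 / 2.3177968×10^-4 = 48.9 ohm*cm^2

48.9 ohm*cm^2


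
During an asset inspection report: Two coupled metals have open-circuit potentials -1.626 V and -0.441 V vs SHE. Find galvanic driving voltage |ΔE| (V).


Driving voltage is the absolute potential difference.
|ΔE| = |-1.626 − (-0.441)| = 1.185 V

1.185 V


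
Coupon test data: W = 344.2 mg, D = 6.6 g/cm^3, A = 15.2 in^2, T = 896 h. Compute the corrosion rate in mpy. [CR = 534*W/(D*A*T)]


Apply the mpy weight-loss relation: CR = 534 * W / (D * A * T)
Numerator: 534 * 344.2 = 183802.8
Denominator: 6.6 * 15.2 * 896 = 89886.72
CR = 183802.8 / 89886.72 = 2.0448 mpy

2.0448 mpy


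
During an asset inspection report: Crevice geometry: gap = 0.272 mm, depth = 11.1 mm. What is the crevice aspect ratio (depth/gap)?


Aspect ratio = depth / gap
Ratio = 11.1 / 0.272 = 40.8

40.8


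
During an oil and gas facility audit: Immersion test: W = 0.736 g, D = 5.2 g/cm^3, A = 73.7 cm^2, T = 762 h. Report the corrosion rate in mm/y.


Apply the mm/y weight-loss relation: CR = 87600 * W / (D * A * T)
Numerator: 87600 * 0.736 = 64473.6
Denominator: 5.2 * 73.7 * 762 = 292028.88
CR = 64473.6 / 292028.88 = 0.220778 mm/y

0.220778 mm/y


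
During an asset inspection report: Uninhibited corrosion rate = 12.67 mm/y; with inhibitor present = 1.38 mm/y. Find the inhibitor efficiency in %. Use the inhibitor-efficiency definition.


Apply the inhibitor-efficiency definition: IE = (CR_blank − CR_inh)/CR_blank × 100
IE = (12.67 − 1.38) / 12.67 × 100
IE = 11.29 / 12.67 × 100 = 89.1 %

89.1 %


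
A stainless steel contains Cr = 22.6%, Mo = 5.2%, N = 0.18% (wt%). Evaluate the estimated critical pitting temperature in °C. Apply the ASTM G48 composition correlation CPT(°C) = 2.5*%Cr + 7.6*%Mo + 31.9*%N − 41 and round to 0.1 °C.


Apply the ASTM G48 empirical CPT estimate: CPT(°C) = 2.5*%Cr + 7.6*%Mo + 31.9*%N − 41
2.5*22.6 = 56.5; 7.6*5.2 = 39.52; 31.9*0.18 = 5.742
CPT = 56.5 + 39.52 + 5.742 − 41 = 60.762 °C
Rounded to 0.1 °C: CPT ≈ 60.8 °C

60.8 °C


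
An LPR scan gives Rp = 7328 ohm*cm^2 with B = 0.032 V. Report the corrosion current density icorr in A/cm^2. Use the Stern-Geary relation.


Apply the Stern-Geary relation: icorr = B / Rp
icorr = 0.032 / 7328 = 4.367×10^-6 A/cm^2

4.367×10^-6 A/cm^2


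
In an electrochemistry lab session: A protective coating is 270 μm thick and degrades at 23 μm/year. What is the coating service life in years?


Service life = thickness / degradation rate
Life = 270 / 23 = 11.7 years

11.7 years


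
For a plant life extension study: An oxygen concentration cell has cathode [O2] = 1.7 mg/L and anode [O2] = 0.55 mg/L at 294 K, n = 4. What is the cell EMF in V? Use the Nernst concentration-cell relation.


Apply the Nernst concentration-cell relation: E = (RT/nF)*ln(C_cathode/C_anode)
RT/nF = 8.314*294/(4*96485) = 0.00633341 V
ln(1.7/0.55) = 1.12847
E = 0.00633341 * 1.12847 = 0.00715 V

0.00715 V


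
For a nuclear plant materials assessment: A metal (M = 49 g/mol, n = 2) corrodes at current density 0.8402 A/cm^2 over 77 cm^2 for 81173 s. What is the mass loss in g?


Apply Faraday's law: m = i*A*t*M / (n*F)
Total charge passed Q = i*A*t = 0.8402*77*81173 = 5251519.7042 C
m = Q*M/(n*F) = 5251519.7042*49/(2*96485) = 1333.4947 g

1333.4947 g


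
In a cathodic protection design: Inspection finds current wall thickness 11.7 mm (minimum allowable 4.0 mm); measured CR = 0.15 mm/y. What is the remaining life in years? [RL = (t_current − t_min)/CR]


Apply the remaining-life relation: RL = (t_current − t_min) / CR
RL = (11.7 − 4.0) / 0.15 = 7.7 / 0.15 = 51.3 years

51.3 years


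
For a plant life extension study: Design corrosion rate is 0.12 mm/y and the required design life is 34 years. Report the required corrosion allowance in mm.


Corrosion allowance = CR × design life
CA = 0.12 * 34 = 4.08 mm

4.08 mm


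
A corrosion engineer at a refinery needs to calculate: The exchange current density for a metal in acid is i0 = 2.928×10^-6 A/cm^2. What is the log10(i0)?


i0 = 2.928×10^-6 A/cm^2
log10(i0) = -5.533

-5.533


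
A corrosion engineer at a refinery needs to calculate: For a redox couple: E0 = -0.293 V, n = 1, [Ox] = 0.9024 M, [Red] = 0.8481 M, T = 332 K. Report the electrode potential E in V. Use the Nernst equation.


Apply the Nernst equation: E = E0 + (RT/nF)*ln([Ox]/[Red])
Step 1: RT/nF = 8.314*332/(1*96485) = 0.02860805 V
Step 2: [Ox]/[Red] = 0.9024/0.8481 = 1.064025
Step 3: ln(1.064025) = 0.062059
Step 4: correction = 0.02860805 * 0.062059 = 0.0018 V
E = -0.293 + 0.0018 = -0.2912 V

-0.2912 V


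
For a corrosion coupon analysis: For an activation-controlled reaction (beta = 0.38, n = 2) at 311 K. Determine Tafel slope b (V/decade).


Apply the Tafel slope relation: b = 2.303*R*T/(beta*n*F)
Numerator: 2.303 * 8.314 * 311 = 5954.76
Denominator: 0.38 * 2 * 96485 = 73328.6
b = 5954.76 / 73328.6 = 0.081 V/decade

0.081 V/decade


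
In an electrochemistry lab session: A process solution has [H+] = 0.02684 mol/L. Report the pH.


pH = −log10[H+]
pH = −log10(0.02684) = 1.57

1.57


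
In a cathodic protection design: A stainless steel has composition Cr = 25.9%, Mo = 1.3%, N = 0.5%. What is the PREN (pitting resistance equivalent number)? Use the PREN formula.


Apply the PREN formula: PREN = Cr + 3.3*Mo + 16*N
PREN = 25.9 + 3.3*1.3 + 16*0.5
PREN = 25.9 + 4.29 + 8.0 = 38.19

38.19


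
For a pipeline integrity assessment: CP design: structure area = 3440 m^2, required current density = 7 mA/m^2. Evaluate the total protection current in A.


I = area * current density, then convert mA → A (÷1000)
I = 3440 * 7 / 1000 = 24.08 A

24.08 A


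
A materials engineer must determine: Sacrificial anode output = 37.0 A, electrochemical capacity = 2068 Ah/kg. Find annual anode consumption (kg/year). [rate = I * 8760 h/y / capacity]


Annual consumption = current * hours per year / capacity
Rate = 37.0 * 8760 / 2068 = 156.7 kg/year

156.7 kg/year


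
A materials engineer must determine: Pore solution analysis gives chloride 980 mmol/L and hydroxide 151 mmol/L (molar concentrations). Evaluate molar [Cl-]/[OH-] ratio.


Threshold parameter = [Cl-] / [OH-] (molar basis; both in mmol/L, so units cancel)
Ratio = 980 / 151 = 6.49

6.49


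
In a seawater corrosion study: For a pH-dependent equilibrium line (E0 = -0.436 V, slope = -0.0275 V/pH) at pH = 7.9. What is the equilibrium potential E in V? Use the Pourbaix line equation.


Apply the Pourbaix line equation: E = E0 + slope*pH
E = -0.436 + (-0.0275)*7.9 = -0.436 + (-0.21725) = -0.65325 V
Rounded to 3 decimal places: E = -0.653 V

-0.653 V


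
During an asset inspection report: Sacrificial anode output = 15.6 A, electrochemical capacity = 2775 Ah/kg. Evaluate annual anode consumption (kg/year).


Annual consumption = current * hours per year / capacity
Rate = 15.6 * 8760 / 2775 = 49.2 kg/year

49.2 kg/year


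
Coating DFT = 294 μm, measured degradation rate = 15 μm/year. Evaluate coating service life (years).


Service life = thickness / degradation rate
Life = 294 / 15 = 19.6 years

19.6 years


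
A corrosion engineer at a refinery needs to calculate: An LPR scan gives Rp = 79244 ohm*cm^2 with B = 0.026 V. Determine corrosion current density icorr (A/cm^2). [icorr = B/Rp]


Apply the Stern-Geary relation: icorr = B / Rp
icorr = 0.026 / 79244 = 3.281×10^-7 A/cm^2

3.281×10^-7 A/cm^2


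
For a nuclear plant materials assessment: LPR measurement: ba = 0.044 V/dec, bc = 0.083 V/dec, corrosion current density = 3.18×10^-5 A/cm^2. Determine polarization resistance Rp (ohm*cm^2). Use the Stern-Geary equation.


Apply the Stern-Geary equation: Rp = ba*bc / (2.303*icorr*(ba+bc))
ba*bc = 0.044*0.083 = 0.003652
ba+bc = 0.127; 2.303*icorr*(ba+bc) = 2.303*3.18×10^-5*0.127 = 9.3008958×10^-6
Rp = 0.003652 / 9.3008958×10^-6 = 392.7 ohm*cm^2

392.7 ohm*cm^2


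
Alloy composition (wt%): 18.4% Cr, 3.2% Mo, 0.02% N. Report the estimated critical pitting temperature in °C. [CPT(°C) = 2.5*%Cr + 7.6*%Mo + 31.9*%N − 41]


Apply the ASTM G48 empirical CPT estimate: CPT(°C) = 2.5*%Cr + 7.6*%Mo + 31.9*%N − 41
2.5*18.4 = 46; 7.6*3.2 = 24.32; 31.9*0.02 = 0.638
CPT = 46 + 24.32 + 0.638 − 41 = 29.958 °C
Rounded to 0.1 °C: CPT ≈ 30.0 °C

30.0 °C


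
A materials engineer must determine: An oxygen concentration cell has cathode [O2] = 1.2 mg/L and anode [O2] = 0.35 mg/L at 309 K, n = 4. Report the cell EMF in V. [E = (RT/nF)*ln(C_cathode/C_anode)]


Apply the Nernst concentration-cell relation: E = (RT/nF)*ln(C_cathode/C_anode)
RT/nF = 8.314*309/(4*96485) = 0.00665654 V
ln(1.2/0.35) = 1.23214
E = 0.00665654 * 1.23214 = 0.0082 V

0.0082 V


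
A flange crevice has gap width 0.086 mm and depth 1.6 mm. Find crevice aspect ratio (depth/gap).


Aspect ratio = depth / gap
Ratio = 1.6 / 0.086 = 18.6

18.6


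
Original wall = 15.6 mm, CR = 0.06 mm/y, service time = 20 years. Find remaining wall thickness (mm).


Remaining wall = original − CR × time
t = 15.6 − 0.06*20 = 15.6 − 1.2 = 14.4 mm

14.4 mm


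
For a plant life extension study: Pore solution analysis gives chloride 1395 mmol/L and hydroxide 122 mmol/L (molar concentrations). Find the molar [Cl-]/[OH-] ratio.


Threshold parameter = [Cl-] / [OH-] (molar basis; both in mmol/L, so units cancel)
Ratio = 1395 / 122 = 11.43

11.43


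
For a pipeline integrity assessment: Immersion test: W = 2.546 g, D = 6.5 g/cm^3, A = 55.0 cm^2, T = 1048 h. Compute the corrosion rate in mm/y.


Apply the mm/y weight-loss relation: CR = 87600 * W / (D * A * T)
Numerator: 87600 * 2.546 = 223029.6
Denominator: 6.5 * 55.0 * 1048 = 374660.0
CR = 223029.6 / 374660.0 = 0.595285 mm/y

0.595285 mm/y


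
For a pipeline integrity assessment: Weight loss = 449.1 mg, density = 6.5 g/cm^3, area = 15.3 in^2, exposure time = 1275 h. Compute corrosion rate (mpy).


Apply the mpy weight-loss relation: CR = 534 * W / (D * A * T)
Numerator: 534 * 449.1 = 239819.4
Denominator: 6.5 * 15.3 * 1275 = 126798.75
CR = 239819.4 / 126798.75 = 1.891 mpy

1.891 mpy


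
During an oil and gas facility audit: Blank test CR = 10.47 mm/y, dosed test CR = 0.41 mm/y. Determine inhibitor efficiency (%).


Apply the inhibitor-efficiency definition: IE = (CR_blank − CR_inh)/CR_blank × 100
IE = (10.47 − 0.41) / 10.47 × 100
IE = 10.06 / 10.47 × 100 = 96.1 %

96.1 %


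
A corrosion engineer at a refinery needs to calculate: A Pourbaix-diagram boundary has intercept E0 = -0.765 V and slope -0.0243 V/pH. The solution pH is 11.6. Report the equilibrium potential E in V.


Apply the Pourbaix line equation: E = E0 + slope*pH
E = -0.765 + (-0.0243)*11.6 = -0.765 + (-0.28188) = -1.04688 V
Rounded to 4 decimal places: E = -1.0469 V

-1.0469 V


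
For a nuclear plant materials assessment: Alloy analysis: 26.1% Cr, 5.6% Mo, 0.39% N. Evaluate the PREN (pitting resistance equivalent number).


Apply the PREN formula: PREN = Cr + 3.3*Mo + 16*N
PREN = 26.1 + 3.3*5.6 + 16*0.39
PREN = 26.1 + 18.48 + 6.24 = 50.82

50.82


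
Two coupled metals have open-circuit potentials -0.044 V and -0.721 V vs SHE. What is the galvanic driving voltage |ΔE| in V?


Driving voltage is the absolute potential difference.
|ΔE| = |-0.044 − (-0.721)| = 0.677 V

0.677 V


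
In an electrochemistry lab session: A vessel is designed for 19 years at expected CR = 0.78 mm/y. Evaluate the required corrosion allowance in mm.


Corrosion allowance = CR × design life
CA = 0.78 * 19 = 14.82 mm

14.82 mm


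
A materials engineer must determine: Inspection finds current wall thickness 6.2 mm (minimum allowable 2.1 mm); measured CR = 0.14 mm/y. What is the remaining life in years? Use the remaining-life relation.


Apply the remaining-life relation: RL = (t_current − t_min) / CR
RL = (6.2 − 2.1) / 0.14 = 4.1 / 0.14 = 29.3 years

29.3 years


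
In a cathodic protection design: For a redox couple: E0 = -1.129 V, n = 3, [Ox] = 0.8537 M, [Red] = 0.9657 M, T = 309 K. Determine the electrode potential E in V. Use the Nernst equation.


Apply the Nernst equation: E = E0 + (RT/nF)*ln([Ox]/[Red])
Step 1: RT/nF = 8.314*309/(3*96485) = 0.00887539 V
Step 2: [Ox]/[Red] = 0.8537/0.9657 = 0.884022
Step 3: ln(0.884022) = -0.123273
Step 4: correction = 0.00887539 * -0.123273 = -0.001 V
E = -1.129 + -0.001 = -1.13 V

-1.13 V


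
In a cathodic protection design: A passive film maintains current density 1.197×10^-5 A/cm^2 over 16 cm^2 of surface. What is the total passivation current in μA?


I = i_pass * A, then convert A → μA (×10^6)
I = 1.197×10^-5 * 16 * 10^6 = 191.52 μA

191.52 μA


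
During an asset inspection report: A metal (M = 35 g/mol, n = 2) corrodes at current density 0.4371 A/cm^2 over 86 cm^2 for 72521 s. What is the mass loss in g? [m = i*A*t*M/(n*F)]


Apply Faraday's law: m = i*A*t*M / (n*F)
Total charge passed Q = i*A*t = 0.4371*86*72521 = 2726107.9026 C
m = Q*M/(n*F) = 2726107.9026*35/(2*96485) = 494.44876 g

494.44876 g


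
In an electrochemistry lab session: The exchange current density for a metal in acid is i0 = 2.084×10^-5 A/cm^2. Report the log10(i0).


i0 = 2.084×10^-5 A/cm^2
log10(i0) = -4.681

-4.681


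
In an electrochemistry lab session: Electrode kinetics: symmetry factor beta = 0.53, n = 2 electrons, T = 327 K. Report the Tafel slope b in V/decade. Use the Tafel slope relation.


Apply the Tafel slope relation: b = 2.303*R*T/(beta*n*F)
Numerator: 2.303 * 8.314 * 327 = 6261.12
Denominator: 0.53 * 2 * 96485 = 102274.1
b = 6261.12 / 102274.1 = 0.0612 V/decade

0.0612 V/decade


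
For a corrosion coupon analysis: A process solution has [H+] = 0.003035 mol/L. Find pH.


pH = −log10[H+]
pH = −log10(0.003035) = 2.52

2.52


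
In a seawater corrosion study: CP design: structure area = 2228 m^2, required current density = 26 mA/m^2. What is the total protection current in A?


I = area * current density, then convert mA → A (÷1000)
I = 2228 * 26 / 1000 = 57.93 A

57.93 A


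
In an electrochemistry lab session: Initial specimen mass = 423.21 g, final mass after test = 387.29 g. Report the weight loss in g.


Weight loss = initial − final
WL = 423.21 − 387.29 = 35.92 g

35.92 g


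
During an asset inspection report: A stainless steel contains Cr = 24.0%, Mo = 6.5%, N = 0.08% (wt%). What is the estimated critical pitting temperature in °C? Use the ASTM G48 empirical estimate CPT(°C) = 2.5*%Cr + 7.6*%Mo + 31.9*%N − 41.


Apply the ASTM G48 empirical CPT estimate: CPT(°C) = 2.5*%Cr + 7.6*%Mo + 31.9*%N − 41
2.5*24.0 = 60; 7.6*6.5 = 49.4; 31.9*0.08 = 2.552
CPT = 60 + 49.4 + 2.552 − 41 = 70.952 °C
Rounded to 0.1 °C: CPT ≈ 71.0 °C

71.0 °C


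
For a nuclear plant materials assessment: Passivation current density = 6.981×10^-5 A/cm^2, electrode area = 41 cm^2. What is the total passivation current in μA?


I = i_pass * A, then convert A → μA (×10^6)
I = 6.981×10^-5 * 41 * 10^6 = 2862.21 μA

2862.21 μA


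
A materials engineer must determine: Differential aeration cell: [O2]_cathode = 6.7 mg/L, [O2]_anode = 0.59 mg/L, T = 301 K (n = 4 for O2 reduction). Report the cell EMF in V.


Apply the Nernst concentration-cell relation: E = (RT/nF)*ln(C_cathode/C_anode)
RT/nF = 8.314*301/(4*96485) = 0.0064842 V
ln(6.7/0.59) = 2.42974
E = 0.0064842 * 2.42974 = 0.01575 V

0.01575 V


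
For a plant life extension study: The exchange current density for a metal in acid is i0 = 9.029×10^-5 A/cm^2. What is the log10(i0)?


i0 = 9.029×10^-5 A/cm^2
log10(i0) = -4.044

-4.044


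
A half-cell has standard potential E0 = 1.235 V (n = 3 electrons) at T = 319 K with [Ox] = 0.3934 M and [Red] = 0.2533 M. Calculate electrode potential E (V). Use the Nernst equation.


Apply the Nernst equation: E = E0 + (RT/nF)*ln([Ox]/[Red])
Step 1: RT/nF = 8.314*319/(3*96485) = 0.00916262 V
Step 2: [Ox]/[Red] = 0.3934/0.2533 = 1.553099
Step 3: ln(1.553099) = 0.440252
Step 4: correction = 0.00916262 * 0.440252 = 0.004 V
E = 1.235 + 0.004 = 1.239 V

1.239 V


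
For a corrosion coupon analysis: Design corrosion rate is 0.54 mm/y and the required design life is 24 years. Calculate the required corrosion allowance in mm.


Corrosion allowance = CR × design life
CA = 0.54 * 24 = 12.96 mm

12.96 mm


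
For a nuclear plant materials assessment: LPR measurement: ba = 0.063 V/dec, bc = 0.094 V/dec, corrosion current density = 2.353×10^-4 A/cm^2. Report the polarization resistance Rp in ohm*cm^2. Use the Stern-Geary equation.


Apply the Stern-Geary equation: Rp = ba*bc / (2.303*icorr*(ba+bc))
ba*bc = 0.063*0.094 = 0.005922
ba+bc = 0.157; 2.303*icorr*(ba+bc) = 2.303*2.353×10^-4*0.157 = 8.5077656×10^-5
Rp = 0.005922 / 8.5077656×10^-5 = 69.6 ohm*cm^2

69.6 ohm*cm^2


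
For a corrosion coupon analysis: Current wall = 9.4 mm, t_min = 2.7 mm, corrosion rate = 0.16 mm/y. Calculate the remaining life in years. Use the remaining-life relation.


Apply the remaining-life relation: RL = (t_current − t_min) / CR
RL = (9.4 − 2.7) / 0.16 = 6.7 / 0.16 = 41.9 years

41.9 years


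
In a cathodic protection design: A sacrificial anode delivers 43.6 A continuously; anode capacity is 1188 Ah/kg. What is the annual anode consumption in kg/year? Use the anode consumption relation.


Annual consumption = current * hours per year / capacity
Rate = 43.6 * 8760 / 1188 = 321.5 kg/year

321.5 kg/year


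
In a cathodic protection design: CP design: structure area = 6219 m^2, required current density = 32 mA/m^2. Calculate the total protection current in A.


I = area * current density, then convert mA → A (÷1000)
I = 6219 * 32 / 1000 = 199.01 A

199.01 A


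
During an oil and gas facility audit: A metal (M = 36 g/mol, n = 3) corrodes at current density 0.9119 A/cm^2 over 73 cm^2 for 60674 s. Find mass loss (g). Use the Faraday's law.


Apply Faraday's law: m = i*A*t*M / (n*F)
Total charge passed Q = i*A*t = 0.9119*73*60674 = 4038989.3038 C
m = Q*M/(n*F) = 4038989.3038*36/(3*96485) = 502.336 g

502.336 g


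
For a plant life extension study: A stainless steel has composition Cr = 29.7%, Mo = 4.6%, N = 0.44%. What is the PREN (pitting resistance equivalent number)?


Apply the PREN formula: PREN = Cr + 3.3*Mo + 16*N
PREN = 29.7 + 3.3*4.6 + 16*0.44
PREN = 29.7 + 15.18 + 7.04 = 51.92

51.92


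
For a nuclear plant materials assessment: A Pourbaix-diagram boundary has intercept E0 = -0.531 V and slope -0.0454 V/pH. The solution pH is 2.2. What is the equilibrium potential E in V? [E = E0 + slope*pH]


Apply the Pourbaix line equation: E = E0 + slope*pH
E = -0.531 + (-0.0454)*2.2 = -0.531 + (-0.09988) = -0.63088 V
Rounded to 3 decimal places: E = -0.631 V

-0.631 V


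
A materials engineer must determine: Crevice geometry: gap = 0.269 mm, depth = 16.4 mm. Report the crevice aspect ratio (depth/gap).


Aspect ratio = depth / gap
Ratio = 16.4 / 0.269 = 61.0

61.0


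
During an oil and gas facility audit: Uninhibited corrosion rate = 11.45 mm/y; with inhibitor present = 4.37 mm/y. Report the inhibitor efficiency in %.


Apply the inhibitor-efficiency definition: IE = (CR_blank − CR_inh)/CR_blank × 100
IE = (11.45 − 4.37) / 11.45 × 100
IE = 7.08 / 11.45 × 100 = 61.8 %

61.8 %


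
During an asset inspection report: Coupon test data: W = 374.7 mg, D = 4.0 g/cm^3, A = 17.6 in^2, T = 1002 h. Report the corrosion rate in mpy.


Apply the mpy weight-loss relation: CR = 534 * W / (D * A * T)
Numerator: 534 * 374.7 = 200089.8
Denominator: 4.0 * 17.6 * 1002 = 70540.8
CR = 200089.8 / 70540.8 = 2.8365 mpy

2.8365 mpy


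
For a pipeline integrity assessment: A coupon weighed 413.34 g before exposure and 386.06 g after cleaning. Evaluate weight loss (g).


Weight loss = initial − final
WL = 413.34 − 386.06 = 27.28 g

27.28 g


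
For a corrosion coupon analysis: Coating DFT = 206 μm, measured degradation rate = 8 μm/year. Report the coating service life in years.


Service life = thickness / degradation rate
Life = 206 / 8 = 25.8 years

25.8 years


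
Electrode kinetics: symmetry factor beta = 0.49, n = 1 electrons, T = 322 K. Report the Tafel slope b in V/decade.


Apply the Tafel slope relation: b = 2.303*R*T/(beta*n*F)
Numerator: 2.303 * 8.314 * 322 = 6165.38
Denominator: 0.49 * 1 * 96485 = 47277.65
b = 6165.38 / 47277.65 = 0.13 V/decade

0.13 V/decade


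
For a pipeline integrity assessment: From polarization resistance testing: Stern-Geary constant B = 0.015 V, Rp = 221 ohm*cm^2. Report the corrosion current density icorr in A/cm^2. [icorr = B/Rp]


Apply the Stern-Geary relation: icorr = B / Rp
icorr = 0.015 / 221 = 6.787×10^-5 A/cm^2

6.787×10^-5 A/cm^2


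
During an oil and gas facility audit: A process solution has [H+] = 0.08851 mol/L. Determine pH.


pH = −log10[H+]
pH = −log10(0.08851) = 1.05

1.05


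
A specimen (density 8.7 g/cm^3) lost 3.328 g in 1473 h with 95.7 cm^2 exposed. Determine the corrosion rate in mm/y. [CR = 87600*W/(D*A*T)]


Apply the mm/y weight-loss relation: CR = 87600 * W / (D * A * T)
Numerator: 87600 * 3.328 = 291532.8
Denominator: 8.7 * 95.7 * 1473 = 1226405.07
CR = 291532.8 / 1226405.07 = 0.237713 mm/y

0.237713 mm/y


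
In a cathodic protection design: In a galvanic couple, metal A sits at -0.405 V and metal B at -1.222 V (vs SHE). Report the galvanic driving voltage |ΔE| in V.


Driving voltage is the absolute potential difference.
|ΔE| = |-0.405 − (-1.222)| = 0.817 V

0.817 V


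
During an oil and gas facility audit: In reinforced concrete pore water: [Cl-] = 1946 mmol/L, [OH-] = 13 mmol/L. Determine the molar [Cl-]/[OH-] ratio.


Threshold parameter = [Cl-] / [OH-] (molar basis; both in mmol/L, so units cancel)
Ratio = 1946 / 13 = 149.69

149.69


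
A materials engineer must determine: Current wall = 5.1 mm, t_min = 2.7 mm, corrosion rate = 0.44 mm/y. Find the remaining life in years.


Apply the remaining-life relation: RL = (t_current − t_min) / CR
RL = (5.1 − 2.7) / 0.44 = 2.4 / 0.44 = 5.5 years

5.5 years


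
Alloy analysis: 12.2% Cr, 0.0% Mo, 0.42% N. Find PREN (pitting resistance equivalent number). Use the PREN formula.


Apply the PREN formula: PREN = Cr + 3.3*Mo + 16*N
PREN = 12.2 + 3.3*0.0 + 16*0.42
PREN = 12.2 + 0.0 + 6.72 = 18.92

18.92


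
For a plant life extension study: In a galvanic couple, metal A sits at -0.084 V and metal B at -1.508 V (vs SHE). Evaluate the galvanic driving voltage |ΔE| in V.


Driving voltage is the absolute potential difference.
|ΔE| = |-0.084 − (-1.508)| = 1.424 V

1.424 V


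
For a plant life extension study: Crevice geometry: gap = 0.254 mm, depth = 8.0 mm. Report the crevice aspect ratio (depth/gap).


Aspect ratio = depth / gap
Ratio = 8.0 / 0.254 = 31.5

31.5


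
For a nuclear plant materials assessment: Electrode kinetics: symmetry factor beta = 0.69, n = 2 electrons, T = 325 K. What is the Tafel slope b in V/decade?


Apply the Tafel slope relation: b = 2.303*R*T/(beta*n*F)
Numerator: 2.303 * 8.314 * 325 = 6222.82
Denominator: 0.69 * 2 * 96485 = 133149.3
b = 6222.82 / 133149.3 = 0.047 V/decade

0.047 V/decade


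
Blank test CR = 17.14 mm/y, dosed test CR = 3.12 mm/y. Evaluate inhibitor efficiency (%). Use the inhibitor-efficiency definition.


Apply the inhibitor-efficiency definition: IE = (CR_blank − CR_inh)/CR_blank × 100
IE = (17.14 − 3.12) / 17.14 × 100
IE = 14.02 / 17.14 × 100 = 81.8 %

81.8 %


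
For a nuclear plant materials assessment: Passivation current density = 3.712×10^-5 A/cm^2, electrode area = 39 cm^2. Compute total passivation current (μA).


I = i_pass * A, then convert A → μA (×10^6)
I = 3.712×10^-5 * 39 * 10^6 = 1447.68 μA

1447.68 μA


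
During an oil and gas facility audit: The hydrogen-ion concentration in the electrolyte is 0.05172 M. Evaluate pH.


pH = −log10[H+]
pH = −log10(0.05172) = 1.29

1.29


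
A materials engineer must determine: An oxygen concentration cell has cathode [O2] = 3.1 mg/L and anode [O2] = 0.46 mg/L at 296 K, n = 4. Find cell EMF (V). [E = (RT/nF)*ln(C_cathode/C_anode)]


Apply the Nernst concentration-cell relation: E = (RT/nF)*ln(C_cathode/C_anode)
RT/nF = 8.314*296/(4*96485) = 0.00637649 V
ln(3.1/0.46) = 1.90793
E = 0.00637649 * 1.90793 = 0.01217 V

0.01217 V


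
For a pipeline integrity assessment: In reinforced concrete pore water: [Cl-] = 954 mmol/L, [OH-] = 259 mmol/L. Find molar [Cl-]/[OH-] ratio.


Threshold parameter = [Cl-] / [OH-] (molar basis; both in mmol/L, so units cancel)
Ratio = 954 / 259 = 3.68

3.68


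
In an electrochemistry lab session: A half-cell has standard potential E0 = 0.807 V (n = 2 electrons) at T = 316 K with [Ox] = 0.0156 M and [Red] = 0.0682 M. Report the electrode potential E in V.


Apply the Nernst equation: E = E0 + (RT/nF)*ln([Ox]/[Red])
Step 1: RT/nF = 8.314*316/(2*96485) = 0.01361468 V
Step 2: [Ox]/[Red] = 0.0156/0.0682 = 0.228739
Step 3: ln(0.228739) = -1.475174
Step 4: correction = 0.01361468 * -1.475174 = -0.0201 V
E = 0.807 + -0.0201 = 0.7869 V

0.7869 V


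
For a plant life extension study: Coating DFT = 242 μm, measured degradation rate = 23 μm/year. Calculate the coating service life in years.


Service life = thickness / degradation rate
Life = 242 / 23 = 10.5 years

10.5 years


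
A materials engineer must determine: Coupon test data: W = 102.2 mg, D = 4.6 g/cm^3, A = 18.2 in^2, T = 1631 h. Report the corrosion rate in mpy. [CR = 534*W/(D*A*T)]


Apply the mpy weight-loss relation: CR = 534 * W / (D * A * T)
Numerator: 534 * 102.2 = 54574.8
Denominator: 4.6 * 18.2 * 1631 = 136547.32
CR = 54574.8 / 136547.32 = 0.3997 mpy

0.3997 mpy


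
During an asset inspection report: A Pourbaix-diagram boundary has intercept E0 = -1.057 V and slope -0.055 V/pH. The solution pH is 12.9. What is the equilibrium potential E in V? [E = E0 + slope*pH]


Apply the Pourbaix line equation: E = E0 + slope*pH
E = -1.057 + (-0.055)*12.9 = -1.057 + (-0.7095) = -1.7665 V
Rounded to 3 decimal places: E = -1.767 V

-1.767 V


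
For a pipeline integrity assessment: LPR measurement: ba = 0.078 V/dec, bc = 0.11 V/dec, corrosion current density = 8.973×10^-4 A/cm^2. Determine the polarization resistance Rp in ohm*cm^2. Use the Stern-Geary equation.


Apply the Stern-Geary equation: Rp = ba*bc / (2.303*icorr*(ba+bc))
ba*bc = 0.078*0.11 = 0.00858
ba+bc = 0.188; 2.303*icorr*(ba+bc) = 2.303*8.973×10^-4*0.188 = 3.884986×10^-4
Rp = 0.00858 / 3.884986×10^-4 = 22.09 ohm*cm^2

22.09 ohm*cm^2


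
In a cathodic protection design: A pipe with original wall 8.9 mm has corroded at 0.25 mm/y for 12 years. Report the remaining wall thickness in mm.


Remaining wall = original − CR × time
t = 8.9 − 0.25*12 = 8.9 − 3.0 = 5.9 mm

5.9 mm


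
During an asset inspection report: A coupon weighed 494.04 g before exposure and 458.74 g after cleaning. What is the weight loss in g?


Weight loss = initial − final
WL = 494.04 − 458.74 = 35.3 g

35.3 g


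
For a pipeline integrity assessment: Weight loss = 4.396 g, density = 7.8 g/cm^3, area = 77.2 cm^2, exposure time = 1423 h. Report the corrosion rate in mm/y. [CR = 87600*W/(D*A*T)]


Apply the mm/y weight-loss relation: CR = 87600 * W / (D * A * T)
Numerator: 87600 * 4.396 = 385089.6
Denominator: 7.8 * 77.2 * 1423 = 856873.68
CR = 385089.6 / 856873.68 = 0.44941 mm/y

0.44941 mm/y


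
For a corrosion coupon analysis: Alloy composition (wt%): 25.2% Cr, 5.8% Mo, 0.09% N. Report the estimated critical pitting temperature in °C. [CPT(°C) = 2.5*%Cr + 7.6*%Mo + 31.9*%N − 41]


Apply the ASTM G48 empirical CPT estimate: CPT(°C) = 2.5*%Cr + 7.6*%Mo + 31.9*%N − 41
2.5*25.2 = 63; 7.6*5.8 = 44.08; 31.9*0.09 = 2.871
CPT = 63 + 44.08 + 2.871 − 41 = 68.951 °C
Rounded to 0.1 °C: CPT ≈ 69.0 °C

69.0 °C


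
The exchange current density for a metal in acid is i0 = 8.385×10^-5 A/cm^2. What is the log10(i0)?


i0 = 8.385×10^-5 A/cm^2
log10(i0) = -4.076

-4.076


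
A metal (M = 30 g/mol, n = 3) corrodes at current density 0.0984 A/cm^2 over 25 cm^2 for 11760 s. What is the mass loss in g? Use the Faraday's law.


Apply Faraday's law: m = i*A*t*M / (n*F)
Total charge passed Q = i*A*t = 0.0984*25*11760 = 28929.6 C
m = Q*M/(n*F) = 28929.6*30/(3*96485) = 2.9984 g

2.9984 g


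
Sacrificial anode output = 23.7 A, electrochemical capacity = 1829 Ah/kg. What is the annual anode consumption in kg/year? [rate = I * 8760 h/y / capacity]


Annual consumption = current * hours per year / capacity
Rate = 23.7 * 8760 / 1829 = 113.5 kg/year

113.5 kg/year


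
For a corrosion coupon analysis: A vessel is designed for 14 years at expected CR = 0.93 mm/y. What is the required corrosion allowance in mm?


Corrosion allowance = CR × design life
CA = 0.93 * 14 = 13.02 mm

13.02 mm


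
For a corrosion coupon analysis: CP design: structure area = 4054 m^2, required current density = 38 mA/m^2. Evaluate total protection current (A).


I = area * current density, then convert mA → A (÷1000)
I = 4054 * 38 / 1000 = 154.05 A

154.05 A


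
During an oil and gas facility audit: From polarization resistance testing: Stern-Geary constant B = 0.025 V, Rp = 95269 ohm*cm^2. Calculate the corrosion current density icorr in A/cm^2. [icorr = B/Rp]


Apply the Stern-Geary relation: icorr = B / Rp
icorr = 0.025 / 95269 = 2.624×10^-7 A/cm^2

2.624×10^-7 A/cm^2


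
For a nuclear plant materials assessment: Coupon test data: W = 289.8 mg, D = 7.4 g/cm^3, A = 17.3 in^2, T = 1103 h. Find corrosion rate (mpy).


Apply the mpy weight-loss relation: CR = 534 * W / (D * A * T)
Numerator: 534 * 289.8 = 154753.2
Denominator: 7.4 * 17.3 * 1103 = 141206.06
CR = 154753.2 / 141206.06 = 1.0959 mpy

1.0959 mpy


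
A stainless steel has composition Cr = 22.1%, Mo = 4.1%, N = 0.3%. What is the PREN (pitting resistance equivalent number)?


Apply the PREN formula: PREN = Cr + 3.3*Mo + 16*N
PREN = 22.1 + 3.3*4.1 + 16*0.3
PREN = 22.1 + 13.53 + 4.8 = 40.43

40.43


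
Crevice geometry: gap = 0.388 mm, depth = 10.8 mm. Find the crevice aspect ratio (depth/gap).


Aspect ratio = depth / gap
Ratio = 10.8 / 0.388 = 27.8

27.8


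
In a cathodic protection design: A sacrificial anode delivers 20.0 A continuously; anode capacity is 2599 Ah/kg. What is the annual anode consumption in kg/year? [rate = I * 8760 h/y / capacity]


Annual consumption = current * hours per year / capacity
Rate = 20.0 * 8760 / 2599 = 67.4 kg/year

67.4 kg/year


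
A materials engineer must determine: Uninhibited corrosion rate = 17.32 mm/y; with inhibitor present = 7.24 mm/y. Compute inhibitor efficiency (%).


Apply the inhibitor-efficiency definition: IE = (CR_blank − CR_inh)/CR_blank × 100
IE = (17.32 − 7.24) / 17.32 × 100
IE = 10.08 / 17.32 × 100 = 58.2 %

58.2 %


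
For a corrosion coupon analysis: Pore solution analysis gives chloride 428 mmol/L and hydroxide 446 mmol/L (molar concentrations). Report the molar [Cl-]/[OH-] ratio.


Threshold parameter = [Cl-] / [OH-] (molar basis; both in mmol/L, so units cancel)
Ratio = 428 / 446 = 0.96

0.96
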